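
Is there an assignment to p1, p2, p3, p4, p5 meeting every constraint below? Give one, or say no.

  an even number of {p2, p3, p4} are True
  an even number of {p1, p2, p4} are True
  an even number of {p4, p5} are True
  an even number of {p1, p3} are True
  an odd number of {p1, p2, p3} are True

p1 = False, p2 = True, p3 = False, p4 = True, p5 = True

{p2, p3, p4}: 2 true → even ✓
{p1, p2, p4}: 2 true → even ✓
{p4, p5}: 2 true → even ✓
{p1, p3}: 0 true → even ✓
{p1, p2, p3}: 1 true → odd ✓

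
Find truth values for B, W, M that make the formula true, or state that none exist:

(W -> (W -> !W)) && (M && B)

B = True, W = False, M = True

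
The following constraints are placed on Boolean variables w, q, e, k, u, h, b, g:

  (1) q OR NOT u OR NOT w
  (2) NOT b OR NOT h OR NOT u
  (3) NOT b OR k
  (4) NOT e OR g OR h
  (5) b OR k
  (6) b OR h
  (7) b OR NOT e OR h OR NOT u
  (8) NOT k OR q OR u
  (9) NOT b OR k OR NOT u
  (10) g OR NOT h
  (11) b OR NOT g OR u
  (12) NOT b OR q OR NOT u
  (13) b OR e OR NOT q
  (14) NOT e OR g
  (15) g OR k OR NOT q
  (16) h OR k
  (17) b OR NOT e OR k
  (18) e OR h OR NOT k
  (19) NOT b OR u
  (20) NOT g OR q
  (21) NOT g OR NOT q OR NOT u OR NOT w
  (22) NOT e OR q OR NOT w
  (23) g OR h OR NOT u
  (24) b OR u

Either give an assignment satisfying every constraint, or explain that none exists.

Set w = False.
Set q = True.
Try e = False:
  (b OR e OR NOT q) forces b = True.
  (NOT b OR k) forces k = True.
  (e OR h OR NOT k) forces h = True.
  (NOT b OR NOT h OR NOT u) forces u = False.
  clause (NOT b OR u) is falsified — backtrack.
So e = True.
  then (NOT e OR g) forces g = True.
Set k = True.
Set u = True.
Set h = False.
  then (b OR h) forces b = True.
All clauses satisfied.

w = False, q = True, e = True, k = True, u = True, h = False, b = True, g = True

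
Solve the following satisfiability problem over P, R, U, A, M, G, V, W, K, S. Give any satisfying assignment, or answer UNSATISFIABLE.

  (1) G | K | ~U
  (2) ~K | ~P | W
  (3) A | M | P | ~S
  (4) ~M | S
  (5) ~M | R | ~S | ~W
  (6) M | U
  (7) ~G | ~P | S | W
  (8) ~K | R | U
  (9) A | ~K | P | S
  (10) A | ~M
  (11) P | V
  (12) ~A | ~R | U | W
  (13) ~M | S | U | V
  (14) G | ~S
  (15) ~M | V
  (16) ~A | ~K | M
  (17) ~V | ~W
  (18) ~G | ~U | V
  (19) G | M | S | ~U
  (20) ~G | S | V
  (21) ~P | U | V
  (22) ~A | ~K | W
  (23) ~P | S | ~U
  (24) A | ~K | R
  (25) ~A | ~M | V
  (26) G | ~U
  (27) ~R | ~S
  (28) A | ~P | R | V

Set P = False.
  then (P | V) forces V = True.
  then (~V | ~W) forces W = False.
Set R = False.
Set U = False.
  then (M | U) forces M = True.
  then (~K | R | U) forces K = False.
  then (A | ~M) forces A = True.
  then (~M | S) forces S = True.
  then (G | ~S) forces G = True.
All clauses satisfied.

P = False, R = False, U = False, A = True, M = True, G = True, V = True, W = False, K = False, S = True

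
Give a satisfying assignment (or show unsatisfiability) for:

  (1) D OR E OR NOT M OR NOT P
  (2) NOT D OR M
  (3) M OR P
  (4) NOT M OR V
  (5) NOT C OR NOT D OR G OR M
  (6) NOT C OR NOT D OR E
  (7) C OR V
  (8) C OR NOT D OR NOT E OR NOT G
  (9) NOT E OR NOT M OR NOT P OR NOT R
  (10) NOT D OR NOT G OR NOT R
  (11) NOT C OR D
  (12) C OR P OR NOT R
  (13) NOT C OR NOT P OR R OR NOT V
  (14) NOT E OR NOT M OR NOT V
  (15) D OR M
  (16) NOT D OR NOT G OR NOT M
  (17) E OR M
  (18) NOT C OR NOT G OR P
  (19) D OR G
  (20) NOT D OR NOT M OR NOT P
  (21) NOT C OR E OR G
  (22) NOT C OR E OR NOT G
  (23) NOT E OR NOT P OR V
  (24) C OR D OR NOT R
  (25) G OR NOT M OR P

Set R = False.
Set P = False.
  then (M OR P) forces M = True.
  then (NOT M OR V) forces V = True.
  then (NOT E OR NOT M OR NOT V) forces E = False.
  then (G OR NOT M OR P) forces G = True.
  then (NOT D OR NOT G OR NOT M) forces D = False.
  then (NOT C OR NOT G OR P) forces C = False.
All clauses satisfied.

R=F; P=F; C=F; E=F; V=T; D=F; G=T; M=T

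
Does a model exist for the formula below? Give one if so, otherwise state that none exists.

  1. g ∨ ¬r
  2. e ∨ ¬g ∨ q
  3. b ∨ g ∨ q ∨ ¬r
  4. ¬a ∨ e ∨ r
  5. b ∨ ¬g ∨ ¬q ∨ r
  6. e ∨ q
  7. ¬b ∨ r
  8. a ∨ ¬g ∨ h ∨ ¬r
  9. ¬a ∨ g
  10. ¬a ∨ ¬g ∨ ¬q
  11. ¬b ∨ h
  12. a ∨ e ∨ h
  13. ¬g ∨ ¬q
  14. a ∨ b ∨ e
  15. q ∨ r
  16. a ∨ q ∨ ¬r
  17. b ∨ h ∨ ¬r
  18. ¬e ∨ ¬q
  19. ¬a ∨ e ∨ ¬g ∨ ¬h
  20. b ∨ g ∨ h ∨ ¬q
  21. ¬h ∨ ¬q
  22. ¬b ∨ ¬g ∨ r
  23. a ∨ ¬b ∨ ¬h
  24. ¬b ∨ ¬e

b=F, a=T, q=F, h=T, g=T, r=T, e=T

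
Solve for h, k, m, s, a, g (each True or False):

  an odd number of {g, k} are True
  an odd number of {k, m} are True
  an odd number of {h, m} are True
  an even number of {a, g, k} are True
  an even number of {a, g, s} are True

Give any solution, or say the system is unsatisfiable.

h: True, k: True, m: False, s: True, a: True, g: False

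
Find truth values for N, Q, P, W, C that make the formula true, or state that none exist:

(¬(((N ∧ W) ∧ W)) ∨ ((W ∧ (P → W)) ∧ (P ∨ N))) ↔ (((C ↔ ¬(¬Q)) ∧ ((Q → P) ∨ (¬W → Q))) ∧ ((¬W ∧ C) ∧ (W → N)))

N = True, Q = True, P = True, W = False, C = True

  (¬(((N ∧ W) ∧ W)) ∨ ((W ∧ (P → W)) ∧ (P ∨ N))) ↔ (((C ↔ ¬(¬Q)) ∧ ((Q → P) ∨ (¬W → Q))) ∧ ((¬W ∧ C) ∧ (W → N))) = True
    ¬(((N ∧ W) ∧ W)) ∨ ((W ∧ (P → W)) ∧ (P ∨ N)) = True
      ¬(((N ∧ W) ∧ W)) = True
        (N ∧ W) ∧ W = False
          N ∧ W = False
      (W ∧ (P → W)) ∧ (P ∨ N) = False
        W ∧ (P → W) = False
          P → W = False
        P ∨ N = True
    ((C ↔ ¬(¬Q)) ∧ ((Q → P) ∨ (¬W → Q))) ∧ ((¬W ∧ C) ∧ (W → N)) = True
      (C ↔ ¬(¬Q)) ∧ ((Q → P) ∨ (¬W → Q)) = True
        C ↔ ¬(¬Q) = True
          ¬(¬Q) = True
            ¬Q = False
        (Q → P) ∨ (¬W → Q) = True
          Q → P = True
          ¬W → Q = True
            ¬W = True
      (¬W ∧ C) ∧ (W → N) = True
        ¬W ∧ C = True
          ¬W = True
        W → N = True
The formula evaluates to True.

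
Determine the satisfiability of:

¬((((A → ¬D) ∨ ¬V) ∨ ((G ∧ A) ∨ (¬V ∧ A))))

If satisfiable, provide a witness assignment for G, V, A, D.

G: False, V: True, A: True, D: True

  ¬((((A → ¬D) ∨ ¬V) ∨ ((G ∧ A) ∨ (¬V ∧ A)))) = True
    ((A → ¬D) ∨ ¬V) ∨ ((G ∧ A) ∨ (¬V ∧ A)) = False
      (A → ¬D) ∨ ¬V = False
        A → ¬D = False
          ¬D = False
        ¬V = False
      (G ∧ A) ∨ (¬V ∧ A) = False
        G ∧ A = False
        ¬V ∧ A = False
          ¬V = False
The formula evaluates to True.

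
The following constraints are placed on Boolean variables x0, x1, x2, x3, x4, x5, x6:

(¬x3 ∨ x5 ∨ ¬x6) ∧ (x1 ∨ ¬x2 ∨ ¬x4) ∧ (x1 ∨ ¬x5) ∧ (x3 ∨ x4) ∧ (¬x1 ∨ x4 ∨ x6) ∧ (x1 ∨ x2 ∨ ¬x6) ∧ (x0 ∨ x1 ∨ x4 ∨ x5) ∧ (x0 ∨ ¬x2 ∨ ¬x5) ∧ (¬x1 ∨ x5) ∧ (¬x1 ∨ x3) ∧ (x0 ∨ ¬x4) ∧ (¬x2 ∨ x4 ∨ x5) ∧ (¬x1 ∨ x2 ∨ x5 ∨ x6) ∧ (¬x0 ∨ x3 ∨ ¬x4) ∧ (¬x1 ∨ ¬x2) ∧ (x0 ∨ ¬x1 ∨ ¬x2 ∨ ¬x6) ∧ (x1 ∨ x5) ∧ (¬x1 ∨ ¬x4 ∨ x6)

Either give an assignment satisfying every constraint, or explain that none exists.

x0 = True, x1 = True, x2 = False, x3 = True, x4 = True, x5 = True, x6 = True

Set x0 = True.
Try x1 = False:
  (x1 ∨ ¬x5) forces x5 = False.
  clause (x1 ∨ x5) is falsified — backtrack.
So x1 = True.
  then (¬x1 ∨ x5) forces x5 = True.
  then (¬x1 ∨ x3) forces x3 = True.
  then (¬x1 ∨ ¬x2) forces x2 = False.
Set x4 = True.
  then (¬x1 ∨ ¬x4 ∨ x6) forces x6 = True.
All clauses satisfied.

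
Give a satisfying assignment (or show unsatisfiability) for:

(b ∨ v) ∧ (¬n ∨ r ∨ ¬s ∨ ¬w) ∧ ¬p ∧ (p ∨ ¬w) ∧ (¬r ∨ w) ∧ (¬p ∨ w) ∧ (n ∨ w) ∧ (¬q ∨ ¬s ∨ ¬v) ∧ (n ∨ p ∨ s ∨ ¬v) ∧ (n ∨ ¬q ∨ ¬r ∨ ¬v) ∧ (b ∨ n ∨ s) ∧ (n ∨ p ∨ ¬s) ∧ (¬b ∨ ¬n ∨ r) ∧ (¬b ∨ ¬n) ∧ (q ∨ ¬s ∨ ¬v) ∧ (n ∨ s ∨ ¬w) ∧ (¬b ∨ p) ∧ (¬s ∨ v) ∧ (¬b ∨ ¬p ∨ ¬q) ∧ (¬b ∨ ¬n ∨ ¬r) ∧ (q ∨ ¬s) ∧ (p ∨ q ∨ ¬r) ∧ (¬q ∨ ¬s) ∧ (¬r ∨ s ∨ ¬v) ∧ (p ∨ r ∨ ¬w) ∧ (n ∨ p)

Unit clause (¬p) forces p = False.
In (p ∨ ¬w) only ¬w is left, so w = False.
In (¬r ∨ w) only ¬r is left, so r = False.
In (n ∨ w) only n is left, so n = True.
In (¬b ∨ ¬n ∨ r) only ¬b is left, so b = False.
In (b ∨ v) only v is left, so v = True.
Try s = True:
  (¬q ∨ ¬s ∨ ¬v) forces q = False.
  clause (q ∨ ¬s ∨ ¬v) is falsified — backtrack.
So s = False.
Set q = False.
All clauses satisfied.

s=F, q=F, b=F, p=F, r=F, w=F, n=T, v=T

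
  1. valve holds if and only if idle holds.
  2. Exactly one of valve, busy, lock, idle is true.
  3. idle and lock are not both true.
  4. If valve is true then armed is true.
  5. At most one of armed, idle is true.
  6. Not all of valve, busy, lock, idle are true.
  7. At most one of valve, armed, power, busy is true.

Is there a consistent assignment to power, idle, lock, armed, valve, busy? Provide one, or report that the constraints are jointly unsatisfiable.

power = False, idle = False, lock = True, armed = False, valve = False, busy = False

  (1) valve=F, idle=F — same ✓
  (2) {valve, busy, lock, idle}: 1 true — exactly one ✓
  (3) idle=F, lock=T — not both ✓
  (4) valve=F ⇒ armed: vacuous ✓
  (5) {armed, idle}: 0 true — at most one ✓
  (6) {valve, busy, lock, idle}: 1/4 true — not all ✓
  (7) {valve, armed, power, busy}: 0 true — at most one ✓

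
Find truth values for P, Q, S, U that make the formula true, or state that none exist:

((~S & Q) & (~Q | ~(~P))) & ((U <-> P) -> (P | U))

P = True, Q = True, S = False, U = True

  (~S & Q) & (~Q | ~(~P)) = True
    ~S & Q = True
      ~S = True
    ~Q | ~(~P) = True
      ~Q = False
      ~(~P) = True
        ~P = False
  (U <-> P) -> (P | U) = True
    U <-> P = True
    P | U = True
Both conjuncts True, so the formula holds.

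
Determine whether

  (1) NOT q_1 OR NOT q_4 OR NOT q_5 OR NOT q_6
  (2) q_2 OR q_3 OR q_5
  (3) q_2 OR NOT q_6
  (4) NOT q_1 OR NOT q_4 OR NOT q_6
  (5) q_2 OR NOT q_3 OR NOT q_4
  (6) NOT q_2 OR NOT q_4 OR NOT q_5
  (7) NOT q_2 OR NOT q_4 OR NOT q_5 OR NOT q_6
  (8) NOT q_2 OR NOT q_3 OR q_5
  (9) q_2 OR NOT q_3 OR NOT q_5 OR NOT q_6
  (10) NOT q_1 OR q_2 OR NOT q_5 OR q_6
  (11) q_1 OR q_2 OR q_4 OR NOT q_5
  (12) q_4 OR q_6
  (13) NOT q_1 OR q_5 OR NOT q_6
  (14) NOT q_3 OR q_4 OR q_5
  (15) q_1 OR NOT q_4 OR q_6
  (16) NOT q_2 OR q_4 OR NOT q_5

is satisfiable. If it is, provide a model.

Set q_1 = False.
Try q_2 = False:
  (q_2 OR NOT q_6) forces q_6 = False.
  (q_4 OR q_6) forces q_4 = True.
  clause (q_1 OR NOT q_4 OR q_6) is falsified — backtrack.
So q_2 = True.
Try q_3 = True:
  (NOT q_2 OR NOT q_3 OR q_5) forces q_5 = True.
  (NOT q_2 OR NOT q_4 OR NOT q_5) forces q_4 = False.
  clause (NOT q_2 OR q_4 OR NOT q_5) is falsified — backtrack.
So q_3 = False.
Set q_4 = True.
  then (NOT q_2 OR NOT q_4 OR NOT q_5) forces q_5 = False.
  then (q_1 OR NOT q_4 OR q_6) forces q_6 = True.
All clauses satisfied.

q_1 = False; q_2 = True; q_3 = False; q_4 = True; q_5 = False; q_6 = True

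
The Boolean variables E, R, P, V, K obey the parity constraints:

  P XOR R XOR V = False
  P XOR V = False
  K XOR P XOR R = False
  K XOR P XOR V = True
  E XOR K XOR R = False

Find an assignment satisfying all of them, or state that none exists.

E: True, R: False, P: True, V: True, K: True

P XOR R XOR V = T XOR F XOR T = False ✓
P XOR V = T XOR T = False ✓
K XOR P XOR R = T XOR T XOR F = False ✓
K XOR P XOR V = T XOR T XOR T = True ✓
E XOR K XOR R = T XOR T XOR F = False ✓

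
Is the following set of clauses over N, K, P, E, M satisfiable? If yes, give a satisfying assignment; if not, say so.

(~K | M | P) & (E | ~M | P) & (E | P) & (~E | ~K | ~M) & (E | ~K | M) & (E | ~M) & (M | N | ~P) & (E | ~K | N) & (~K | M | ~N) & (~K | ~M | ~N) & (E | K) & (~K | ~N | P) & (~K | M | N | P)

Set N = True.
Try K = True:
  (~K | M | ~N) forces M = True.
  clause (~K | ~M | ~N) is falsified — backtrack.
So K = False.
  then (E | K) forces E = True.
Set P = True.
Set M = True.
All clauses satisfied.

N=T, K=F, P=T, E=T, M=T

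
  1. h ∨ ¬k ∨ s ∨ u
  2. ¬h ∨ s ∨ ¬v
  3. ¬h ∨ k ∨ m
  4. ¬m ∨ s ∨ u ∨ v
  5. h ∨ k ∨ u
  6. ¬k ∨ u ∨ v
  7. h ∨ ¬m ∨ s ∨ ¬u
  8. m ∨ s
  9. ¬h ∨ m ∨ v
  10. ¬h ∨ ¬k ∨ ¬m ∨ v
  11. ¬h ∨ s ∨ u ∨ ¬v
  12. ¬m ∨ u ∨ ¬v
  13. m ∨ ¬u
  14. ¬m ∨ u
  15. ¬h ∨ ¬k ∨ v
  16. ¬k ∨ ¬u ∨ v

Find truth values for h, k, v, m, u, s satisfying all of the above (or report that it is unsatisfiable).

h=T; k=T; v=T; m=T; u=T; s=T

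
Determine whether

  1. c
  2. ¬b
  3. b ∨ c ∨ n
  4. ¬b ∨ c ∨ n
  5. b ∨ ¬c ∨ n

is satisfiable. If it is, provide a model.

Unit clause (c) forces c = True.
Unit clause (¬b) forces b = False.
In (b ∨ ¬c ∨ n) only n is left, so n = True.
Check each clause:
  (c): c holds.
  (¬b): ¬b holds.
  (b ∨ c ∨ n): c holds.
  (¬b ∨ c ∨ n): ¬b holds.
  (b ∨ ¬c ∨ n): n holds.
All clauses satisfied.

c = True, b = False, n = True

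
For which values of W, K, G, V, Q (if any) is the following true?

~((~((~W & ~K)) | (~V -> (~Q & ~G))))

W: False, K: False, G: True, V: False, Q: False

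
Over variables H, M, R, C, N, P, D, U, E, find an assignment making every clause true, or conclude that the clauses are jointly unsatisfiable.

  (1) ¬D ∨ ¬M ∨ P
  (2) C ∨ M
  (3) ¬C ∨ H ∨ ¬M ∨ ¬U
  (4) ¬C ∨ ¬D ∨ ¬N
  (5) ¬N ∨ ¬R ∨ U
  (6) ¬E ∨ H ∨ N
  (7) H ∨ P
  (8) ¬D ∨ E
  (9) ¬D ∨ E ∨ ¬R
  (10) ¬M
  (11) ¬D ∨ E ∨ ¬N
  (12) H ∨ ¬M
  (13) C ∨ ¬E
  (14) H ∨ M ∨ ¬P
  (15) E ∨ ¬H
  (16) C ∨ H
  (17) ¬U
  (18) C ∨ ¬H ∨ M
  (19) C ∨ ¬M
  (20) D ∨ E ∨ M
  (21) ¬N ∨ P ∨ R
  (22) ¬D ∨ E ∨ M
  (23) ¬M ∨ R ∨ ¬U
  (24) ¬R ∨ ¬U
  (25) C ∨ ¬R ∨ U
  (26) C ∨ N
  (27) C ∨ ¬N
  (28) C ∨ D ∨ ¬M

Unit clause (¬M) forces M = False.
Unit clause (¬U) forces U = False.
In (C ∨ M) only C is left, so C = True.
Try H = False:
  (H ∨ P) forces P = True.
  clause (H ∨ M ∨ ¬P) is falsified — backtrack.
So H = True.
  then (E ∨ ¬H) forces E = True.
Set R = False.
Set N = False.
Set P = False.
Set D = False.
All clauses satisfied.

H = True, M = False, R = False, C = True, N = False, P = False, D = False, U = False, E = True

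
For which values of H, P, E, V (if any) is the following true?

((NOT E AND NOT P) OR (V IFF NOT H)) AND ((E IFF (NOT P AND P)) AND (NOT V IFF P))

H: False, P: False, E: False, V: True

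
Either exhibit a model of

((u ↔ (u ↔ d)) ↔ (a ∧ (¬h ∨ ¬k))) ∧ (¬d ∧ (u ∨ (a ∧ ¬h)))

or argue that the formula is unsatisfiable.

k = True, d = False, u = True, h = True, a = False

  (u ↔ (u ↔ d)) ↔ (a ∧ (¬h ∨ ¬k)) = True
    u ↔ (u ↔ d) = False
      u ↔ d = False
    a ∧ (¬h ∨ ¬k) = False
      ¬h ∨ ¬k = False
        ¬h = False
        ¬k = False
  ¬d ∧ (u ∨ (a ∧ ¬h)) = True
    ¬d = True
    u ∨ (a ∧ ¬h) = True
      a ∧ ¬h = False
        ¬h = False
Both conjuncts True, so the formula holds.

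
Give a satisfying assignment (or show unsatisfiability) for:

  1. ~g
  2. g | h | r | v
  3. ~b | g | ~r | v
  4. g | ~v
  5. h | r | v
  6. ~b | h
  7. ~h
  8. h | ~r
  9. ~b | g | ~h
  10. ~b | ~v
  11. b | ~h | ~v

The formula is unsatisfiable.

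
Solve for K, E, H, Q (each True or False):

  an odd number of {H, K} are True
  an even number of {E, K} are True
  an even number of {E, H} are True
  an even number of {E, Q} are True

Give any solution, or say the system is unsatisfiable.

Adding constraints 1, 2, 3 mod 2: every variable appears an even number of times on the left, so the left side is 0.
But the right sides sum to 1 (mod 2). 0 ≠ 1 — the system is inconsistent.

No satisfying assignment exists.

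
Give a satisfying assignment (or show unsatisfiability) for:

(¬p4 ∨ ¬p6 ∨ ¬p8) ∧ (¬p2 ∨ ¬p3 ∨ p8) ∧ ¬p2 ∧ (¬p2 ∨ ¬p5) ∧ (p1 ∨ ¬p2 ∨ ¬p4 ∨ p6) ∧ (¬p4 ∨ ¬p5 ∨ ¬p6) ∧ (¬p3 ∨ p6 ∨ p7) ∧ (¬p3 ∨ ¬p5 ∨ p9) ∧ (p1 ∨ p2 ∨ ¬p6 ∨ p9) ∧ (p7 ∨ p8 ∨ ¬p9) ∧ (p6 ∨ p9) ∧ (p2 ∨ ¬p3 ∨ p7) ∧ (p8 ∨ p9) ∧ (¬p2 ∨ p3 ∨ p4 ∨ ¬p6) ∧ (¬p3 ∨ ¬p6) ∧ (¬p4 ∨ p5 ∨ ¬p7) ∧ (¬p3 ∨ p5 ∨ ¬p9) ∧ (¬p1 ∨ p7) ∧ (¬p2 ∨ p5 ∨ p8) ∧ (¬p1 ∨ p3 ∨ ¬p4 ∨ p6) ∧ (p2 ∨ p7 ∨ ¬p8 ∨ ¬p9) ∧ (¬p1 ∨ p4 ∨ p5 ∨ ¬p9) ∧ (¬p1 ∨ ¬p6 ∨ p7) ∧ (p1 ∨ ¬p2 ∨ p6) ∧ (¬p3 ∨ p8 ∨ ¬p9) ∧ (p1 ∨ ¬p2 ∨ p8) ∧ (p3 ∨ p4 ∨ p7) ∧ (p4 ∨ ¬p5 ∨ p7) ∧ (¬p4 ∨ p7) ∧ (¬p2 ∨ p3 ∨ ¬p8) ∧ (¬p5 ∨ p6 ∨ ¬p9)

p1 = False, p2 = False, p3 = False, p4 = False, p5 = False, p6 = True, p7 = True, p8 = True, p9 = True

Unit clause (¬p2) forces p2 = False.
Set p1 = False.
Try p3 = True:
  (p2 ∨ ¬p3 ∨ p7) forces p7 = True.
  (¬p3 ∨ ¬p6) forces p6 = False.
  (p6 ∨ p9) forces p9 = True.
  (¬p3 ∨ p5 ∨ ¬p9) forces p5 = True.
  clause (¬p5 ∨ p6 ∨ ¬p9) is falsified — backtrack.
So p3 = False.
Try p4 = True:
  (¬p4 ∨ p7) forces p7 = True.
  (¬p4 ∨ p5 ∨ ¬p7) forces p5 = True.
  (¬p4 ∨ ¬p5 ∨ ¬p6) forces p6 = False.
  (p6 ∨ p9) forces p9 = True.
  clause (¬p5 ∨ p6 ∨ ¬p9) is falsified — backtrack.
So p4 = False.
  then (p3 ∨ p4 ∨ p7) forces p7 = True.
Set p5 = False.
Set p6 = True.
  then (p1 ∨ p2 ∨ ¬p6 ∨ p9) forces p9 = True.
Set p8 = True.
All clauses satisfied.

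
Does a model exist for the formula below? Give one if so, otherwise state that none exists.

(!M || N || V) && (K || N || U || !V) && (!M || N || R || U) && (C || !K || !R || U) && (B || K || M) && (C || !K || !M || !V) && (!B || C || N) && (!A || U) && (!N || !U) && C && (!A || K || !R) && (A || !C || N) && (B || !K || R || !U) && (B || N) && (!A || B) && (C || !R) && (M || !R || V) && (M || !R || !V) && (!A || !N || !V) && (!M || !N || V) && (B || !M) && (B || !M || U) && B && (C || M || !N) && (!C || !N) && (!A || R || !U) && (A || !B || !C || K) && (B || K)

Unit clause (C) forces C = True.
Unit clause (B) forces B = True.
In (!C || !N) only !N is left, so N = False.
In (A || !C || N) only A is left, so A = True.
In (!A || U) only U is left, so U = True.
In (!A || R || !U) only R is left, so R = True.
In (!A || K || !R) only K is left, so K = True.
Try V = False:
  (!M || N || V) forces M = False.
  clause (M || !R || V) is falsified — backtrack.
So V = True.
  then (M || !R || !V) forces M = True.
All clauses satisfied.

B: True, R: True, A: True, V: True, U: True, C: True, M: True, K: True, N: False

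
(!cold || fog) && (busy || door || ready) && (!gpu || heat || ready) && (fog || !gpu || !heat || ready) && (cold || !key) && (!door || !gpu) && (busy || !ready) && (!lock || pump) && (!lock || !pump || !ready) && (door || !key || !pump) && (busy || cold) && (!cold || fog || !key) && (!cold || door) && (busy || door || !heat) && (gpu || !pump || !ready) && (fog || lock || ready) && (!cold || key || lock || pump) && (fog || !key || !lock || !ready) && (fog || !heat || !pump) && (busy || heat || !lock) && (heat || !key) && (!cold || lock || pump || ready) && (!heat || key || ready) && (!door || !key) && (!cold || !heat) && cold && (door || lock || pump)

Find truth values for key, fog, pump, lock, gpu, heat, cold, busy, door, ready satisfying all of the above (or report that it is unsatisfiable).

key: False; fog: True; pump: True; lock: False; gpu: False; heat: False; cold: True; busy: False; door: True; ready: False

Unit clause (cold) forces cold = True.
In (!cold || fog) only fog is left, so fog = True.
In (!cold || door) only door is left, so door = True.
In (!door || !key) only !key is left, so key = False.
In (!cold || !heat) only !heat is left, so heat = False.
In (!door || !gpu) only !gpu is left, so gpu = False.
Try pump = False:
  (!lock || pump) forces lock = False.
  clause (!cold || key || lock || pump) is falsified — backtrack.
So pump = True.
  then (gpu || !pump || !ready) forces ready = False.
Set lock = False.
Set busy = False.
All clauses satisfied.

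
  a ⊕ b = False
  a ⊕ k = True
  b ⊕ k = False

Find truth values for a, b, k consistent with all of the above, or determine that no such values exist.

Unsatisfiable

Adding constraints 1, 2, 3 mod 2: every variable appears an even number of times on the left, so the left side is 0.
But the right sides sum to 1 (mod 2). 0 ≠ 1 — the system is inconsistent.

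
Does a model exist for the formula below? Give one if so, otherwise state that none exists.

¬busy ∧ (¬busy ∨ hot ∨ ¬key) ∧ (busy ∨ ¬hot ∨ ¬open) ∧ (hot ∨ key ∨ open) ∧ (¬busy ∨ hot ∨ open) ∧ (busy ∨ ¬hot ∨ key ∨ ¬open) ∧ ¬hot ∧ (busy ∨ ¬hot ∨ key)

open: False; hot: False; busy: False; key: True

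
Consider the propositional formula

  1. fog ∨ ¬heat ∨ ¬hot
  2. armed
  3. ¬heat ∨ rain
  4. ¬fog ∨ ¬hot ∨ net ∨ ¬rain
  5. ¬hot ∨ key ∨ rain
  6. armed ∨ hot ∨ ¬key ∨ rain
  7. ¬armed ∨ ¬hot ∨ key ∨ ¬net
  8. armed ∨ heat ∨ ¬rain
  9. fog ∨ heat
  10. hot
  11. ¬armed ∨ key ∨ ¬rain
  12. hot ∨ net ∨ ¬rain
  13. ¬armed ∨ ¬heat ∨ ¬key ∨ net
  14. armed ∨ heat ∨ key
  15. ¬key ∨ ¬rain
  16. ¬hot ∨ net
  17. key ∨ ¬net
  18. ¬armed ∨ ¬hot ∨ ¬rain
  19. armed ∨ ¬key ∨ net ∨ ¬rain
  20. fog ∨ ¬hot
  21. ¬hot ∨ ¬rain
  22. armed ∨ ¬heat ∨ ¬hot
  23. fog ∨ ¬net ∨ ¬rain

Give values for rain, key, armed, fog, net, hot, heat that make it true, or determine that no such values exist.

Unit clause (armed) forces armed = True.
Unit clause (hot) forces hot = True.
In (¬hot ∨ net) only net is left, so net = True.
In (key ∨ ¬net) only key is left, so key = True.
In (¬armed ∨ ¬hot ∨ ¬rain) only ¬rain is left, so rain = False.
In (fog ∨ ¬hot) only fog is left, so fog = True.
In (¬heat ∨ rain) only ¬heat is left, so heat = False.
All clauses satisfied.

rain=F; key=T; armed=T; fog=T; net=T; hot=T; heat=F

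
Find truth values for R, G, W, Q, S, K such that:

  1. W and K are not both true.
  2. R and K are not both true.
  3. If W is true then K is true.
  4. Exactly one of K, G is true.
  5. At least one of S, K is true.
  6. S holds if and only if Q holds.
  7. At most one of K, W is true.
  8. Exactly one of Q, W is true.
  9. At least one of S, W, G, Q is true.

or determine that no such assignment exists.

R: False, G: False, W: False, Q: True, S: True, K: True

  (1) W=F, K=T — not both ✓
  (2) R=F, K=T — not both ✓
  (3) W=F ⇒ K: vacuous ✓
  (4) {K, G}: 1 true — exactly one ✓
  (5) {S, K}: 2 true — at least one ✓
  (6) S=T, Q=T — same ✓
  (7) {K, W}: 1 true — at most one ✓
  (8) {Q, W}: 1 true — exactly one ✓
  (9) {S, W, G, Q}: 2 true — at least one ✓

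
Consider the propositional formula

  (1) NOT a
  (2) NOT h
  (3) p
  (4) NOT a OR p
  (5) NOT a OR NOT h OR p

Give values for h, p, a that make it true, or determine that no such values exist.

h=F, p=T, a=F

Unit clause (NOT a) forces a = False.
Unit clause (NOT h) forces h = False.
Unit clause (p) forces p = True.
All clauses satisfied.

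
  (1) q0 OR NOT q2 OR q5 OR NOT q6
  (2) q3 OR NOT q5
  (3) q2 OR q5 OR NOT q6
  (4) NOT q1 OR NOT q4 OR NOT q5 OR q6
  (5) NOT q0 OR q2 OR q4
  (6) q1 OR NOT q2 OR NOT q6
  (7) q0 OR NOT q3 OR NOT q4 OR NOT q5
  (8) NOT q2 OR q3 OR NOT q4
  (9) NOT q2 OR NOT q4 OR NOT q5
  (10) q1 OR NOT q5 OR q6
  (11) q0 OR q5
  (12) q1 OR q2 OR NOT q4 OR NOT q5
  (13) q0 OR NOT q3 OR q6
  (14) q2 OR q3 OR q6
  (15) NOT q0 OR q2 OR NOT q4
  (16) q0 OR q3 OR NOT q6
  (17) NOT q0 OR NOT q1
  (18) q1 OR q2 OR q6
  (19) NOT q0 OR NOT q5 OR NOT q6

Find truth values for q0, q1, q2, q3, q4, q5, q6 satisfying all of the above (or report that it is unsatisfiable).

q0: True; q1: False; q2: True; q3: True; q4: False; q5: False; q6: False

Set q0 = True.
  then (NOT q0 OR NOT q1) forces q1 = False.
Set q2 = True.
  then (q1 OR NOT q2 OR NOT q6) forces q6 = False.
  then (q1 OR NOT q5 OR q6) forces q5 = False.
Set q3 = True.
Set q4 = False.
All clauses satisfied.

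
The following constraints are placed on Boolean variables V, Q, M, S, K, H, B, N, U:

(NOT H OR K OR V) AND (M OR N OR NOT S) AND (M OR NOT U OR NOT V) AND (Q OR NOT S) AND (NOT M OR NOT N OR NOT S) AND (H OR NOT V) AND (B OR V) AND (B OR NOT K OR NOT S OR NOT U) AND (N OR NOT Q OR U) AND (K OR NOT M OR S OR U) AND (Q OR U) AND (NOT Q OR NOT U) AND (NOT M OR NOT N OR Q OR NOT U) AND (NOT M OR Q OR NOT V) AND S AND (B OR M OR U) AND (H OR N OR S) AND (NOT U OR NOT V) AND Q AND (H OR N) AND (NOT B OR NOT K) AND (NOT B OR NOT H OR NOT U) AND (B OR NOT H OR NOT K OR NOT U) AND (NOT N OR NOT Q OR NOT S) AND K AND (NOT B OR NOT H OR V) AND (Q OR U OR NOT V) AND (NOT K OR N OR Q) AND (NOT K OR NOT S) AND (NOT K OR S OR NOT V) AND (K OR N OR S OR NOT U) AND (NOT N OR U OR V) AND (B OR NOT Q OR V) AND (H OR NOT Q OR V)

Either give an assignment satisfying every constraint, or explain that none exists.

Case K = True:
  (S) forces S = True.
  Clause (NOT K OR NOT S) is falsified — contradiction.
Case K = False:
  Clause (K) is falsified — contradiction.
Both cases fail, so the formula is unsatisfiable.

Unsatisfiable — no assignment works.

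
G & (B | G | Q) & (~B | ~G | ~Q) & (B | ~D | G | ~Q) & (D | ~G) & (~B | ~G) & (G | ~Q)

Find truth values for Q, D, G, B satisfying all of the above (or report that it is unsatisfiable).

Unit clause (G) forces G = True.
In (D | ~G) only D is left, so D = True.
In (~B | ~G) only ~B is left, so B = False.
Set Q = True.
Check each clause:
  (G): G holds.
  (B | G | Q): G holds.
  (~B | ~G | ~Q): ~B holds.
  (B | ~D | G | ~Q): G holds.
  (D | ~G): D holds.
  (~B | ~G): ~B holds.
  (G | ~Q): G holds.
All clauses satisfied.

Q=T, D=T, G=T, B=F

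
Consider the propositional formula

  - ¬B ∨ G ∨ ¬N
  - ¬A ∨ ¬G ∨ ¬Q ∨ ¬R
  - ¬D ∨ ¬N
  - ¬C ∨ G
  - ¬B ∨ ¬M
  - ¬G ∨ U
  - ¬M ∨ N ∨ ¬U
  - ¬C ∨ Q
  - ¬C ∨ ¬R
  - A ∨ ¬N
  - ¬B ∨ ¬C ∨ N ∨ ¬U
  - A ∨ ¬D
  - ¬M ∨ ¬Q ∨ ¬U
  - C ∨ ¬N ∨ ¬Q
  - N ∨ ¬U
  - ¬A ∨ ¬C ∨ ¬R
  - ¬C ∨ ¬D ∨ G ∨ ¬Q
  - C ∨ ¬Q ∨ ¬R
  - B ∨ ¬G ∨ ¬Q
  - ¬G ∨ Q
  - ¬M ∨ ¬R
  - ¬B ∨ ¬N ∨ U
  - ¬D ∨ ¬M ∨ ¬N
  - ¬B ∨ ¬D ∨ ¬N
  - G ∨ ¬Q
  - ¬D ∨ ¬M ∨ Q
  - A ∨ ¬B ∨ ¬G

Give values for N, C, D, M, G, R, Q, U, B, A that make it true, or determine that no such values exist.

Set N = False.
  then (N ∨ ¬U) forces U = False.
  then (¬G ∨ U) forces G = False.
  then (G ∨ ¬Q) forces Q = False.
  then (¬C ∨ G) forces C = False.
Set D = True.
  then (A ∨ ¬D) forces A = True.
  then (¬D ∨ ¬M ∨ Q) forces M = False.
Set R = True.
Set B = True.
All clauses satisfied.

N = False, C = False, D = True, M = False, G = False, R = True, Q = False, U = False, B = True, A = True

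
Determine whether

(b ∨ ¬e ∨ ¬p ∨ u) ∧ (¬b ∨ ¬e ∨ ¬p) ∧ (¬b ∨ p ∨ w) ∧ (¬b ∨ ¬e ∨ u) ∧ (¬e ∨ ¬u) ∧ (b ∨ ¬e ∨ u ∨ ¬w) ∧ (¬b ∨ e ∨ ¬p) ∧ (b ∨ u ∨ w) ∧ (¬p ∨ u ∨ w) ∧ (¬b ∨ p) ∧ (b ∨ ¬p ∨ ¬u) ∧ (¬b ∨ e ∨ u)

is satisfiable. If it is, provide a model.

Set u = True.
  then (¬e ∨ ¬u) forces e = False.
Try b = True:
  (¬b ∨ e ∨ ¬p) forces p = False.
  clause (¬b ∨ p) is falsified — backtrack.
So b = False.
  then (b ∨ ¬p ∨ ¬u) forces p = False.
Set w = False.
All clauses satisfied.

u = True, b = False, w = False, e = False, p = False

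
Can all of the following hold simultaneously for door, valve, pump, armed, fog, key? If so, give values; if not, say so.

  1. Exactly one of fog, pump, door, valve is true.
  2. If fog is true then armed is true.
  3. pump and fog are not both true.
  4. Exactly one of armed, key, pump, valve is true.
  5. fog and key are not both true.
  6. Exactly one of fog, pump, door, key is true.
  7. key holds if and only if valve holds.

door: False; valve: False; pump: True; armed: False; fog: False; key: False

  (1) {fog, pump, door, valve}: 1 true — exactly one ✓
  (2) fog=F ⇒ armed: vacuous ✓
  (3) pump=T, fog=F — not both ✓
  (4) {armed, key, pump, valve}: 1 true — exactly one ✓
  (5) fog=F, key=F — not both ✓
  (6) {fog, pump, door, key}: 1 true — exactly one ✓
  (7) key=F, valve=F — same ✓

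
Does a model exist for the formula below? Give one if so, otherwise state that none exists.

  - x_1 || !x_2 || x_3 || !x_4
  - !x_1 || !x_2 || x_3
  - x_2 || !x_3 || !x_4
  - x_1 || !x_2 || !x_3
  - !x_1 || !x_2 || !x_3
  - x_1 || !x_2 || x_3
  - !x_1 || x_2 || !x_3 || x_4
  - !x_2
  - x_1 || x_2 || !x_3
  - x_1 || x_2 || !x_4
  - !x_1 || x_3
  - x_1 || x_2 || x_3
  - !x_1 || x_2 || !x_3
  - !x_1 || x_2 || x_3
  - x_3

Case x_2 = True:
  Clause (!x_2) is falsified — contradiction.
Case x_2 = False:
  (x_3) forces x_3 = True.
  (x_2 || !x_3 || !x_4) forces x_4 = False.
  (!x_1 || x_2 || !x_3 || x_4) forces x_1 = False.
  Clause (x_1 || x_2 || !x_3) is falsified — contradiction.
Both cases fail, so the formula is unsatisfiable.

The formula is unsatisfiable.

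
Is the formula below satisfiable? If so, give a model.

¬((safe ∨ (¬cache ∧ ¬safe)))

safe = False, cache = True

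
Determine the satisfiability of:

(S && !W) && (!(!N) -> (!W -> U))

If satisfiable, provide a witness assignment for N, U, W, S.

N=T; U=T; W=F; S=T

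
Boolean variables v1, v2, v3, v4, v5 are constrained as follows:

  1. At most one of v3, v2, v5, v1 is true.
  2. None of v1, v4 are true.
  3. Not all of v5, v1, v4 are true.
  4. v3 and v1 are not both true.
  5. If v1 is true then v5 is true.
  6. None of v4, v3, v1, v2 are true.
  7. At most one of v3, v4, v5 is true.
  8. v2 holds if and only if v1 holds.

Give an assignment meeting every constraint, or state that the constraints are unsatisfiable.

v1: False; v2: False; v3: False; v4: False; v5: False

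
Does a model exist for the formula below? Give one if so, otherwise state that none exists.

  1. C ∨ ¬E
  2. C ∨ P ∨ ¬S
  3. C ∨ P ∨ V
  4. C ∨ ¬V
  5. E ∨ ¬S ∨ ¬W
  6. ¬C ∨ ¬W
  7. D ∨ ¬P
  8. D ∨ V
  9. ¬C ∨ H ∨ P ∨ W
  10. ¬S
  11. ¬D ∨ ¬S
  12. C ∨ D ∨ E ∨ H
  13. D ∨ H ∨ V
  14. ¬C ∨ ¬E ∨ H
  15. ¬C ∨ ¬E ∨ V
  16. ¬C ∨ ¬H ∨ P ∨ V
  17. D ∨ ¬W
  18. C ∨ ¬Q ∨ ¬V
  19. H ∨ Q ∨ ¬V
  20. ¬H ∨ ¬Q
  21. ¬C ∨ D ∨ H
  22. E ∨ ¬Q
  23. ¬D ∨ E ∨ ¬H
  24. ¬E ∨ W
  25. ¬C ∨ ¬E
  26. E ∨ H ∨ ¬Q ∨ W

Unit clause (¬S) forces S = False.
Set D = True.
Try H = True:
  (¬H ∨ ¬Q) forces Q = False.
  (¬D ∨ E ∨ ¬H) forces E = True.
  (C ∨ ¬E) forces C = True.
  clause (¬C ∨ ¬E) is falsified — backtrack.
So H = False.
Set E = False.
  then (E ∨ ¬Q) forces Q = False.
  then (H ∨ Q ∨ ¬V) forces V = False.
Set W = True.
  then (¬C ∨ ¬W) forces C = False.
  then (C ∨ P ∨ V) forces P = True.
All clauses satisfied.

D: True, H: False, E: False, W: True, S: False, V: False, Q: False, C: False, P: True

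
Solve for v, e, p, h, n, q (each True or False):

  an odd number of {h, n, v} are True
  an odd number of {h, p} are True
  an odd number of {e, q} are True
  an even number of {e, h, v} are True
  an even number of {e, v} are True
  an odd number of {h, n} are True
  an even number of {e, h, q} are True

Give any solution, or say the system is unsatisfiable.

Adding constraints 3, 4, 5, 7 mod 2: every variable appears an even number of times on the left, so the left side is 0.
But the right sides sum to 1 (mod 2). 0 ≠ 1 — the system is inconsistent.

Unsatisfiable — no assignment works.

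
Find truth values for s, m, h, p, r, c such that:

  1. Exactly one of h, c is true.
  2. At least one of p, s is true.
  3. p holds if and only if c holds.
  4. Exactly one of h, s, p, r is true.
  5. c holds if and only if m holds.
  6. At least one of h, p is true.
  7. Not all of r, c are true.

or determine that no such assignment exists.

s = False, m = True, h = False, p = True, r = False, c = True

  (1) {h, c}: 1 true — exactly one ✓
  (2) {p, s}: 1 true — at least one ✓
  (3) p=T, c=T — same ✓
  (4) {h, s, p, r}: 1 true — exactly one ✓
  (5) c=T, m=T — same ✓
  (6) {h, p}: 1 true — at least one ✓
  (7) {r, c}: 1/2 true — not all ✓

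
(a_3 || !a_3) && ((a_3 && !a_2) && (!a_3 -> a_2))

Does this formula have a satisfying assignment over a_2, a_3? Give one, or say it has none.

a_2: False, a_3: True

  a_3 || !a_3 = True
    !a_3 = False
  (a_3 && !a_2) && (!a_3 -> a_2) = True
    a_3 && !a_2 = True
      !a_2 = True
    !a_3 -> a_2 = True
      !a_3 = False
Both conjuncts True, so the formula holds.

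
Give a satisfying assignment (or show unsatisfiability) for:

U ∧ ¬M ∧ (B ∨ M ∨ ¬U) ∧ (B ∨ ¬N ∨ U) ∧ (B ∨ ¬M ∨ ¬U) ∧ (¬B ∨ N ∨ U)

Unit clause (U) forces U = True.
Unit clause (¬M) forces M = False.
In (B ∨ M ∨ ¬U) only B is left, so B = True.
Set N = True.
All clauses satisfied.

B: True, M: False, U: True, N: True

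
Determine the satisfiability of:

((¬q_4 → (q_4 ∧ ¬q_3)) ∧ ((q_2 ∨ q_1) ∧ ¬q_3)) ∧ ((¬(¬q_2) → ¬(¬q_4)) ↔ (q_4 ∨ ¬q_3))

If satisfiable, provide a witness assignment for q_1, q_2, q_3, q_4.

q_1: True, q_2: False, q_3: False, q_4: True

  (¬q_4 → (q_4 ∧ ¬q_3)) ∧ ((q_2 ∨ q_1) ∧ ¬q_3) = True
    ¬q_4 → (q_4 ∧ ¬q_3) = True
      ¬q_4 = False
      q_4 ∧ ¬q_3 = True
        ¬q_3 = True
    (q_2 ∨ q_1) ∧ ¬q_3 = True
      q_2 ∨ q_1 = True
      ¬q_3 = True
  (¬(¬q_2) → ¬(¬q_4)) ↔ (q_4 ∨ ¬q_3) = True
    ¬(¬q_2) → ¬(¬q_4) = True
      ¬(¬q_2) = False
        ¬q_2 = True
      ¬(¬q_4) = True
        ¬q_4 = False
    q_4 ∨ ¬q_3 = True
      ¬q_3 = True
Both conjuncts True, so the formula holds.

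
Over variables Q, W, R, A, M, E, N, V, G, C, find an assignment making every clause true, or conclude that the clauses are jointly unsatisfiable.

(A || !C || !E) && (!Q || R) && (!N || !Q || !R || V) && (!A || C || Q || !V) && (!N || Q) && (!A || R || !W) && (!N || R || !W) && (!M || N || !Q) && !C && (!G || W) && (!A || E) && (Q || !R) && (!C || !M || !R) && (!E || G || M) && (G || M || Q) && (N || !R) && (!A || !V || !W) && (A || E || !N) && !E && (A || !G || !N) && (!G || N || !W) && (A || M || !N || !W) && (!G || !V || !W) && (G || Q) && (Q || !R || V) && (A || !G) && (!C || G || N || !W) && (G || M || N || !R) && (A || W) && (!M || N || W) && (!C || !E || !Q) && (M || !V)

Case E = True:
  Clause (!E) is falsified — contradiction.
Case E = False:
  (!C) forces C = False.
  (!A || E) forces A = False.
  (A || E || !N) forces N = False.
  (N || !R) forces R = False.
  (!Q || R) forces Q = False.
  (G || Q) forces G = True.
  Clause (A || !G) is falsified — contradiction.
Both cases fail, so the formula is unsatisfiable.

The formula is unsatisfiable.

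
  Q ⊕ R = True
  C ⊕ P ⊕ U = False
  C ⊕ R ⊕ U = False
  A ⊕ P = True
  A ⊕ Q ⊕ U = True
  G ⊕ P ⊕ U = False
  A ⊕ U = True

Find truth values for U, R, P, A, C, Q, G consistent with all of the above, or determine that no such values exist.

U: True, R: True, P: True, A: False, C: False, Q: False, G: False

Q ⊕ R = F ⊕ T = True ✓
C ⊕ P ⊕ U = F ⊕ T ⊕ T = False ✓
C ⊕ R ⊕ U = F ⊕ T ⊕ T = False ✓
A ⊕ P = F ⊕ T = True ✓
A ⊕ Q ⊕ U = F ⊕ F ⊕ T = True ✓
G ⊕ P ⊕ U = F ⊕ T ⊕ T = False ✓
A ⊕ U = F ⊕ T = True ✓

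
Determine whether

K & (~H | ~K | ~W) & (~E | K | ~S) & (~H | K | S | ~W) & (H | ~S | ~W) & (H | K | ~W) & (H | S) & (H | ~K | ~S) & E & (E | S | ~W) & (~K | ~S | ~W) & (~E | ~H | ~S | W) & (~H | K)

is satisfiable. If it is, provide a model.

S = False, E = True, W = False, K = True, H = True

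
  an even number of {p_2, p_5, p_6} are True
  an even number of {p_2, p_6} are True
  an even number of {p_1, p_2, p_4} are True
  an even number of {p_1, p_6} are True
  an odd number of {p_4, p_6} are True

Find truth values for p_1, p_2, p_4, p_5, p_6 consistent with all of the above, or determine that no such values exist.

p_1 = True, p_2 = True, p_4 = False, p_5 = False, p_6 = True

{p_2, p_5, p_6}: 2 true → even ✓
{p_2, p_6}: 2 true → even ✓
{p_1, p_2, p_4}: 2 true → even ✓
{p_1, p_6}: 2 true → even ✓
{p_4, p_6}: 1 true → odd ✓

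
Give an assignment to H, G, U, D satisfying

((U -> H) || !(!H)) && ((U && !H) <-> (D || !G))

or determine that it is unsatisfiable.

H = True, G = True, U = True, D = False

  (U -> H) || !(!H) = True
    U -> H = True
    !(!H) = True
      !H = False
  (U && !H) <-> (D || !G) = True
    U && !H = False
      !H = False
    D || !G = False
      !G = False
Both conjuncts True, so the formula holds.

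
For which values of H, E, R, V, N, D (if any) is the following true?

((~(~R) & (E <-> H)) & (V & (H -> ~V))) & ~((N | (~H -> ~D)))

H = False, E = False, R = True, V = True, N = False, D = True

  (~(~R) & (E <-> H)) & (V & (H -> ~V)) = True
    ~(~R) & (E <-> H) = True
      ~(~R) = True
        ~R = False
      E <-> H = True
    V & (H -> ~V) = True
      H -> ~V = True
        ~V = False
  ~((N | (~H -> ~D))) = True
    N | (~H -> ~D) = False
      ~H -> ~D = False
        ~H = True
        ~D = False
Both conjuncts True, so the formula holds.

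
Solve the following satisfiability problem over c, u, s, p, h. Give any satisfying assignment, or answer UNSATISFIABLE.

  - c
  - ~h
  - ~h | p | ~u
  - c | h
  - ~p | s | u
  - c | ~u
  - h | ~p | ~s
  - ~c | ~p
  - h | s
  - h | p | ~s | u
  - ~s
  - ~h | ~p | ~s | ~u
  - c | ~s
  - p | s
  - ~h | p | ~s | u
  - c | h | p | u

UNSATISFIABLE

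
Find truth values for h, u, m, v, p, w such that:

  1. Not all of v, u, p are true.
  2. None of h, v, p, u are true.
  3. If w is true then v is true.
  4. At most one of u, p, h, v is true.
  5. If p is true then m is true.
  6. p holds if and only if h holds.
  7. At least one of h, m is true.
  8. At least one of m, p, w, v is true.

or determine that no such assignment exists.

h=F, u=F, m=T, v=F, p=F, w=F

  (1) {v, u, p}: 0/3 true — not all ✓
  (2) {h, v, p, u}: 0 true — none ✓
  (3) w=F ⇒ v: vacuous ✓
  (4) {u, p, h, v}: 0 true — at most one ✓
  (5) p=F ⇒ m: vacuous ✓
  (6) p=F, h=F — same ✓
  (7) {h, m}: 1 true — at least one ✓
  (8) {m, p, w, v}: 1 true — at least one ✓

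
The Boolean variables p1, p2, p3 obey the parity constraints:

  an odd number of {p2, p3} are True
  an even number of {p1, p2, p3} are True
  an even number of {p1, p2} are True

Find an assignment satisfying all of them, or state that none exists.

p1=T; p2=T; p3=F

{p2, p3}: 1 true → odd ✓
{p1, p2, p3}: 2 true → even ✓
{p1, p2}: 2 true → even ✓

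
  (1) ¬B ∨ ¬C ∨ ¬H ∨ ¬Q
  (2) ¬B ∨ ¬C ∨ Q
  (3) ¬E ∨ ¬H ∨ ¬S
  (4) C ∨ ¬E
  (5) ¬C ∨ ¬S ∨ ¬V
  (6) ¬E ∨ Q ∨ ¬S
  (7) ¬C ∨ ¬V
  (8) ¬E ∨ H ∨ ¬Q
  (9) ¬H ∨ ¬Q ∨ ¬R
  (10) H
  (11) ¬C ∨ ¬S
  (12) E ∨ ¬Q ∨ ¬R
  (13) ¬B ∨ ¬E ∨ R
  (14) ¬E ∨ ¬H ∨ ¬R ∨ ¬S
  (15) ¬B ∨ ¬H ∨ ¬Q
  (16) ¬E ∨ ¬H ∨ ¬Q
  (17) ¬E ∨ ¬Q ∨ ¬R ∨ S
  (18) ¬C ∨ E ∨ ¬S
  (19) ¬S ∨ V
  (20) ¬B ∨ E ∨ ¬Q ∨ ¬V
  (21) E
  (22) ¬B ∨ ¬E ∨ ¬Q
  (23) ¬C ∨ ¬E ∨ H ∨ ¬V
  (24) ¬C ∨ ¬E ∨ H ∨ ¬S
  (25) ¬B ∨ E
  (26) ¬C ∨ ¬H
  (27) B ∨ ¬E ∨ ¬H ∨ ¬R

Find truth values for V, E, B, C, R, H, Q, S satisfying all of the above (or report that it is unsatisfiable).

Unsatisfiable

Case E = True:
  (C ∨ ¬E) forces C = True.
  (¬C ∨ ¬V) forces V = False.
  (H) forces H = True.
  Clause (¬C ∨ ¬H) is falsified — contradiction.
Case E = False:
  Clause (E) is falsified — contradiction.
Both cases fail, so the formula is unsatisfiable.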